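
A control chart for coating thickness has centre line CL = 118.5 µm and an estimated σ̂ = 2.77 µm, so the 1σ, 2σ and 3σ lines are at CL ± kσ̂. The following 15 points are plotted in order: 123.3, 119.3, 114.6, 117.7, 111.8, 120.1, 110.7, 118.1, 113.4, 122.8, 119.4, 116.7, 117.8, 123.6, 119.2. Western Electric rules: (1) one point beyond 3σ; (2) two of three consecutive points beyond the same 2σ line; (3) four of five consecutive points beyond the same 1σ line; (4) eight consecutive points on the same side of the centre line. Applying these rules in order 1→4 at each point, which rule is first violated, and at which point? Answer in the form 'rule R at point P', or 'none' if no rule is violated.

rule 2 at point 7

Zone of each point (C = within 1σ̂, B = 1σ̂–2σ̂, A = 2σ̂–3σ̂, * = beyond 3σ̂; sign = side of CL): 1:+B, 2:+C, 3:-B, 4:-C, 5:-A, 6:+C, 7:-A, 8:-C, 9:-B, 10:+B, 11:+C, 12:-C, 13:-C, 14:+B, 15:+C
Rule 2 (two of three consecutive points beyond the same 2σ limit) is satisfied at point 7.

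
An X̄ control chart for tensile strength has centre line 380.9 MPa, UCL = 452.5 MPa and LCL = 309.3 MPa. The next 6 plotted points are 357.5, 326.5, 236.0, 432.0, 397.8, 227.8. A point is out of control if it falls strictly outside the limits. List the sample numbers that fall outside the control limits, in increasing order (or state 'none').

Compare each point to [309.3, 452.5]: sample 3 = 236.0 < LCL; sample 6 = 227.8 < LCL.

3, 6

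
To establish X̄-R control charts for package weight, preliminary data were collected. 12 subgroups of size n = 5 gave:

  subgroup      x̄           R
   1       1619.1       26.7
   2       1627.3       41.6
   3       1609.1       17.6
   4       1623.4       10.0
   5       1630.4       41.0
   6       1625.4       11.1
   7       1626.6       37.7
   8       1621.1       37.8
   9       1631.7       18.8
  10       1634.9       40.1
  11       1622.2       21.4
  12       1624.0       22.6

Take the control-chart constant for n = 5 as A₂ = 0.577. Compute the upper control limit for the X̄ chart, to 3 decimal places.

X̄̄ = (1619.1 + 1627.3 + 1609.1 + 1623.4 + 1630.4 + 1625.4 + 1626.6 + 1621.1 + 1631.7 + 1634.9 + 1622.2 + 1624.0) / 12 = 19495.2000 / 12 = 1624.6000
R̄ = (26.7 + 41.6 + 17.6 + 10.0 + 41.0 + 11.1 + 37.7 + 37.8 + 18.8 + 40.1 + 21.4 + 22.6) / 12 = 326.4000 / 12 = 27.2000
UCL = X̄̄ + A₂·R̄ = 1624.6000 + 0.577 × 27.2000 = 1640.2944

1640.294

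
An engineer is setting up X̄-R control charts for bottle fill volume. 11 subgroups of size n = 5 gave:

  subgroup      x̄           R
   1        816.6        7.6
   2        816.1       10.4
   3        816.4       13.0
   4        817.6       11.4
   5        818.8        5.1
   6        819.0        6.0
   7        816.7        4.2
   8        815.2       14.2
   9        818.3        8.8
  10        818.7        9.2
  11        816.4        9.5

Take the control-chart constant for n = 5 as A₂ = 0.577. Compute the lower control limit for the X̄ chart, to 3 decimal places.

X̄̄ = (816.6 + 816.1 + 816.4 + 817.6 + 818.8 + 819.0 + 816.7 + 815.2 + 818.3 + 818.7 + 816.4) / 11 = 8989.8000 / 11 = 817.2545
R̄ = (7.6 + 10.4 + 13.0 + 11.4 + 5.1 + 6.0 + 4.2 + 14.2 + 8.8 + 9.2 + 9.5) / 11 = 99.4000 / 11 = 9.0364
LCL = X̄̄ − A₂·R̄ = 817.2545 − 0.577 × 9.0364 = 812.0406

812.041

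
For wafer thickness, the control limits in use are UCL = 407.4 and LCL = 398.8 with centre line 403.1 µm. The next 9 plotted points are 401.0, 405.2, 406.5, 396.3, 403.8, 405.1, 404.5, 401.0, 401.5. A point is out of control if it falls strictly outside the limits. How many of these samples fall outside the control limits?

1

Compare each point to [398.8, 407.4]: sample 4 = 396.3 < LCL.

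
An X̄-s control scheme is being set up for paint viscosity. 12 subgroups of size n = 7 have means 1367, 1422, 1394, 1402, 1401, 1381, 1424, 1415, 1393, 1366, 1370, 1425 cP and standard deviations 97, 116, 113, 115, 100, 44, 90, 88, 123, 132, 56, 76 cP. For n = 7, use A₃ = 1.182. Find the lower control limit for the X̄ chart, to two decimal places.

1283.39

X̄̄ = (1367 + 1422 + 1394 + 1402 + 1401 + 1381 + 1424 + 1415 + 1393 + 1366 + 1370 + 1425) / 12 = 1396.6667
s̄ = (97 + 116 + 113 + 115 + 100 + 44 + 90 + 88 + 123 + 132 + 56 + 76) / 12 = 95.8333
LCL = X̄̄ − A₃·s̄ = 1396.6667 − 1.182 × 95.8333 = 1283.3917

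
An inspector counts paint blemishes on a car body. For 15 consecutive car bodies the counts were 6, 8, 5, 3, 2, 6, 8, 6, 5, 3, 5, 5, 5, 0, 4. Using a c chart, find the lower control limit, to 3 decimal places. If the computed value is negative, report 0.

0.000

c̄ = (6 + 8 + 5 + 3 + 2 + 6 + 8 + 6 + 5 + 3 + 5 + 5 + 5 + 0 + 4) / 15 = 71 / 15 = 4.7333
LCL = c̄ − 3√c̄ = 4.7333 − 3 × 2.1756 = -1.7935 → 0 (cannot be negative)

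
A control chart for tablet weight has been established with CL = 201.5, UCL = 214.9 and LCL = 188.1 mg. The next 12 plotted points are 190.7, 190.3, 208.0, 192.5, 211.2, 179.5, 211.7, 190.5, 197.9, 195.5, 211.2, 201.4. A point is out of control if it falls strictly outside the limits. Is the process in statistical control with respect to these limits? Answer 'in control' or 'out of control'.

Compare each point to [188.1, 214.9]: sample 6 = 179.5 < LCL.

out of control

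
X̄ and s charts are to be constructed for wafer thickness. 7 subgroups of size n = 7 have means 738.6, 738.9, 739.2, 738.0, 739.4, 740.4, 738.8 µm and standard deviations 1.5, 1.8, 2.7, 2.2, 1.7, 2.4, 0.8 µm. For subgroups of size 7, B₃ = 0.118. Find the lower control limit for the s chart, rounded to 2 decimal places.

0.22

s̄ = (1.5 + 1.8 + 2.7 + 2.2 + 1.7 + 2.4 + 0.8) / 7 = 1.8714
LCL_s = B₃·s̄ = 0.118 × 1.8714 = 0.2208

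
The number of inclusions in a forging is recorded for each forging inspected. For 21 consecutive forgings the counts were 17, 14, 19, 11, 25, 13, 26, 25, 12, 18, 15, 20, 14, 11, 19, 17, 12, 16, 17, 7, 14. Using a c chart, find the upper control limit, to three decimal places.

c̄ = (17 + 14 + 19 + 11 + 25 + 13 + 26 + 25 + 12 + 18 + 15 + 20 + 14 + 11 + 19 + 17 + 12 + 16 + 17 + 7 + 14) / 21 = 342 / 21 = 16.2857
UCL = c̄ + 3√c̄ = 16.2857 + 3 × √16.2857 = 16.2857 + 3 × 4.0356 = 28.3924

28.392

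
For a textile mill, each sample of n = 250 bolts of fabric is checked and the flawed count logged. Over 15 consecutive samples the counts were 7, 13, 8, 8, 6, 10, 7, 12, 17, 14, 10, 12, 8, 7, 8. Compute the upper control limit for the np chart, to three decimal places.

p̄ = Σdᵢ / (k·n) = 147 / (15 × 250) = 0.03920
UCL = np̄ + 3·√(np̄(1−p̄)) = 9.8000 + 3 × √(9.8000×0.96080) = 9.8000 + 3 × 3.0685 = 19.0056

19.006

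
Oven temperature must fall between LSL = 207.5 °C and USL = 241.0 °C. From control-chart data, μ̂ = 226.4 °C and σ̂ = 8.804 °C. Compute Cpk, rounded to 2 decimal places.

0.55

Cpu = (USL − μ̂) / (3σ̂) = (241.0 − 226.4) / (3 × 8.804) = 0.5528; Cpl = (μ̂ − LSL) / (3σ̂) = (226.4 − 207.5) / (3 × 8.804) = 0.7156; Cpk = min(Cpu, Cpl) = 0.5528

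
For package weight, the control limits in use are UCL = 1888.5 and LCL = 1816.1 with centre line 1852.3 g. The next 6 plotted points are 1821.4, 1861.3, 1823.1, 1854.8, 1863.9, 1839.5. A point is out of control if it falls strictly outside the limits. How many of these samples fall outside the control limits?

All 6 points lie within [1816.1, 1888.5].

0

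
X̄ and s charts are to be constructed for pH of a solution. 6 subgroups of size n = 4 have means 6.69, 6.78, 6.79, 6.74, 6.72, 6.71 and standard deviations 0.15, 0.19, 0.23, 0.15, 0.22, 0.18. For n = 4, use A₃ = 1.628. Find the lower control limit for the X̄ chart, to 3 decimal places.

6.434

X̄̄ = (6.69 + 6.78 + 6.79 + 6.74 + 6.72 + 6.71) / 6 = 6.7383
s̄ = (0.15 + 0.19 + 0.23 + 0.15 + 0.22 + 0.18) / 6 = 0.1867
LCL = X̄̄ − A₃·s̄ = 6.7383 − 1.628 × 0.1867 = 6.4344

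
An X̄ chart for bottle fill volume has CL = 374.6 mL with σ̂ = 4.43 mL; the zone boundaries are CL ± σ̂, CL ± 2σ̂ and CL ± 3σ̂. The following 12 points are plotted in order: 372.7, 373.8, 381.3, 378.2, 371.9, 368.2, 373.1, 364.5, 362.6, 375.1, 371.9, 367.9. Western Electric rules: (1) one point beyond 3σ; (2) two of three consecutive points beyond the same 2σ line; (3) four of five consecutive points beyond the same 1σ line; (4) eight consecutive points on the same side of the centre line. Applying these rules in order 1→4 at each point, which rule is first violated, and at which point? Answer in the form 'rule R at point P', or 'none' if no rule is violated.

rule 2 at point 9

Zone of each point (C = within 1σ̂, B = 1σ̂–2σ̂, A = 2σ̂–3σ̂, * = beyond 3σ̂; sign = side of CL): 1:-C, 2:-C, 3:+B, 4:+C, 5:-C, 6:-B, 7:-C, 8:-A, 9:-A, 10:+C, 11:-C, 12:-B
Rule 2 (two of three consecutive points beyond the same 2σ limit) is satisfied at point 9.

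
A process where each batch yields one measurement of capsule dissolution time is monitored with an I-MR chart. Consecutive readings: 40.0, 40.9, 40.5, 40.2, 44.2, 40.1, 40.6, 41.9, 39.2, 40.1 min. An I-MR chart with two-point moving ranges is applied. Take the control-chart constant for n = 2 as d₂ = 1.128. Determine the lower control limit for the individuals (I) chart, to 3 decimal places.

36.308

X̄ = (40.0 + 40.9 + 40.5 + 40.2 + 44.2 + 40.1 + 40.6 + 41.9 + 39.2 + 40.1) / 10 = 40.7700
Moving ranges: 0.9, 0.4, 0.3, 4.0, 4.1, 0.5, 1.3, 2.7, 0.9; M̄R̄ = 15.1000 / 9 = 1.6778
LCL = X̄ − 3·M̄R̄/d₂ = 40.7700 − 3 × 1.6778 / 1.128 = 36.3078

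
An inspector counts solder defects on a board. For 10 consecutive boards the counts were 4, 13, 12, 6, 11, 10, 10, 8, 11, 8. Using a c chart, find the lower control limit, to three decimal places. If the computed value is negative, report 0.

0.151

c̄ = (4 + 13 + 12 + 6 + 11 + 10 + 10 + 8 + 11 + 8) / 10 = 93 / 10 = 9.3000
LCL = c̄ − 3√c̄ = 9.3000 − 3 × 3.0496 = 0.1512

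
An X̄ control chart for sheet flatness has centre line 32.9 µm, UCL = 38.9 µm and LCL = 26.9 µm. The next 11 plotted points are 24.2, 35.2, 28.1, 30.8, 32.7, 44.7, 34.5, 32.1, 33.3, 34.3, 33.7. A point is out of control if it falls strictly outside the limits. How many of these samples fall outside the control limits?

2

Compare each point to [26.9, 38.9]: sample 1 = 24.2 < LCL; sample 6 = 44.7 > UCL.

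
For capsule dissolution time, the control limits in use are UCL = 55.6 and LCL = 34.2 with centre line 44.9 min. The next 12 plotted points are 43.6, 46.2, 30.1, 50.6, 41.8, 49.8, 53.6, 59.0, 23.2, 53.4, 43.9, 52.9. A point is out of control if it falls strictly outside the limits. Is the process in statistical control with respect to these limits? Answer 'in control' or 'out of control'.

out of control

Compare each point to [34.2, 55.6]: sample 3 = 30.1 < LCL; sample 8 = 59.0 > UCL; sample 9 = 23.2 < LCL.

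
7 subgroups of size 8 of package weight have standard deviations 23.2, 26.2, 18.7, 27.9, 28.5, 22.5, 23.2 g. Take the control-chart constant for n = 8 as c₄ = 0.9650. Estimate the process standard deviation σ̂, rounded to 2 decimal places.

25.20

s̄ = (23.2 + 26.2 + 18.7 + 27.9 + 28.5 + 22.5 + 23.2) / 7 = 24.3143
σ̂ = s̄ / c₄ = 24.3143 / 0.9650 = 25.1962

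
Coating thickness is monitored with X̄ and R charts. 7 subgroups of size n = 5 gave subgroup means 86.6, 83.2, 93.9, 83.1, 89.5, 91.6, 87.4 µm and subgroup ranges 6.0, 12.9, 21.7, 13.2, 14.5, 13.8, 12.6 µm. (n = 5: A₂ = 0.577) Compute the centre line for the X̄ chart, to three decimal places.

X̄̄ = (86.6 + 83.2 + 93.9 + 83.1 + 89.5 + 91.6 + 87.4) / 7 = 615.3000 / 7 = 87.9000
CL = X̄̄ = 87.9000

87.900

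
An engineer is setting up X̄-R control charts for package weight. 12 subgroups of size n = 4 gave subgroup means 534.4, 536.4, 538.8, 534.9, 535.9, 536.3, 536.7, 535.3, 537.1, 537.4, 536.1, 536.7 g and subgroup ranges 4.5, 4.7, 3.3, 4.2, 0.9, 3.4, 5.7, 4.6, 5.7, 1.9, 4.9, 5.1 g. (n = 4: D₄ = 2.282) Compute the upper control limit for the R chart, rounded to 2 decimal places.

9.30

R̄ = (4.5 + 4.7 + 3.3 + 4.2 + 0.9 + 3.4 + 5.7 + 4.6 + 5.7 + 1.9 + 4.9 + 5.1) / 12 = 48.9000 / 12 = 4.0750
UCL_R = D₄·R̄ = 2.282 × 4.0750 = 9.2992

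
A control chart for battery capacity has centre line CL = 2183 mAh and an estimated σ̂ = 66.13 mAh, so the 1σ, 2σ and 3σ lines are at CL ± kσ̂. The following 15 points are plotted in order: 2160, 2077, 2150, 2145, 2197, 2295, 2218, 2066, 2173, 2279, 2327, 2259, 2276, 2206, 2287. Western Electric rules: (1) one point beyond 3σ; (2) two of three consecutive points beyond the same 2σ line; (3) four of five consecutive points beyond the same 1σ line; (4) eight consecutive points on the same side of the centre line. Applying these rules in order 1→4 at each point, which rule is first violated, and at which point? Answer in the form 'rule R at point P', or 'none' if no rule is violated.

rule 3 at point 13

Zone of each point (C = within 1σ̂, B = 1σ̂–2σ̂, A = 2σ̂–3σ̂, * = beyond 3σ̂; sign = side of CL): 1:-C, 2:-B, 3:-C, 4:-C, 5:+C, 6:+B, 7:+C, 8:-B, 9:-C, 10:+B, 11:+A, 12:+B, 13:+B, 14:+C, 15:+B
Rule 3 (four of five consecutive points beyond the same 1σ limit) is satisfied at point 13.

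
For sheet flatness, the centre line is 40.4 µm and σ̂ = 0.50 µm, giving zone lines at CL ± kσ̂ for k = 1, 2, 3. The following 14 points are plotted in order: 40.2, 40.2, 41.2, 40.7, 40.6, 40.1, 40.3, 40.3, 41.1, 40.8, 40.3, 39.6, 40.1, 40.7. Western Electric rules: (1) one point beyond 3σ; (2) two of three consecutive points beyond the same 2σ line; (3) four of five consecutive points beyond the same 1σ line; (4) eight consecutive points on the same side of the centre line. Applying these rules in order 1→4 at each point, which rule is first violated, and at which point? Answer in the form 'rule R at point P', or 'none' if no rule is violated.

Zone of each point (C = within 1σ̂, B = 1σ̂–2σ̂, A = 2σ̂–3σ̂, * = beyond 3σ̂; sign = side of CL): 1:-C, 2:-C, 3:+B, 4:+C, 5:+C, 6:-C, 7:-C, 8:-C, 9:+B, 10:+C, 11:-C, 12:-B, 13:-C, 14:+C
No rule fires across all 14 points.

none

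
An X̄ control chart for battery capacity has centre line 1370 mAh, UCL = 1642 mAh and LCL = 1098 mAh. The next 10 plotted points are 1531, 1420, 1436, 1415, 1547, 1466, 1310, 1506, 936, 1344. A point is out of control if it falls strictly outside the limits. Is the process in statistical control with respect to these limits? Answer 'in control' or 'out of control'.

Compare each point to [1098, 1642]: sample 9 = 936 < LCL.

out of control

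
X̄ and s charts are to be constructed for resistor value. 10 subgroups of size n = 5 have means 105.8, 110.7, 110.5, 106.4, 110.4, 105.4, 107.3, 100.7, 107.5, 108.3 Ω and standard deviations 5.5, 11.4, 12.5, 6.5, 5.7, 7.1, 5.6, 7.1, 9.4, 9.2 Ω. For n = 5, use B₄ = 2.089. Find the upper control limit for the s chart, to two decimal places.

s̄ = (5.5 + 11.4 + 12.5 + 6.5 + 5.7 + 7.1 + 5.6 + 7.1 + 9.4 + 9.2) / 10 = 8.0000
UCL_s = B₄·s̄ = 2.089 × 8.0000 = 16.7120

16.71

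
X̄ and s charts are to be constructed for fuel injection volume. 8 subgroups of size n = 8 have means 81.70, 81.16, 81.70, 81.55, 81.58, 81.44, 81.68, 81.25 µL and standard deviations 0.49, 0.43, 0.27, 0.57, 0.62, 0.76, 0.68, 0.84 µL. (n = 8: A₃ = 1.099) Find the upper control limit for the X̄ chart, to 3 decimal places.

X̄̄ = (81.70 + 81.16 + 81.70 + 81.55 + 81.58 + 81.44 + 81.68 + 81.25) / 8 = 81.5075
s̄ = (0.49 + 0.43 + 0.27 + 0.57 + 0.62 + 0.76 + 0.68 + 0.84) / 8 = 0.5825
UCL = X̄̄ + A₃·s̄ = 81.5075 + 1.099 × 0.5825 = 82.1477

82.148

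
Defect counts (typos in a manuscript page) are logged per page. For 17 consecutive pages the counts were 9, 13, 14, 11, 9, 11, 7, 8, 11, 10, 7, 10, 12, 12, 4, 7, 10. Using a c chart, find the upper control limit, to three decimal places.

c̄ = (9 + 13 + 14 + 11 + 9 + 11 + 7 + 8 + 11 + 10 + 7 + 10 + 12 + 12 + 4 + 7 + 10) / 17 = 165 / 17 = 9.7059
UCL = c̄ + 3√c̄ = 9.7059 + 3 × √9.7059 = 9.7059 + 3 × 3.1154 = 19.0522

19.052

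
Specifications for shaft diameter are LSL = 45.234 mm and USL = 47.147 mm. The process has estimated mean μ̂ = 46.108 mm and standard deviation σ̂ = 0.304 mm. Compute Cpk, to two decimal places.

0.96

Cpu = (USL − μ̂) / (3σ̂) = (47.147 − 46.108) / (3 × 0.304) = 1.1393; Cpl = (μ̂ − LSL) / (3σ̂) = (46.108 − 45.234) / (3 × 0.304) = 0.9583; Cpk = min(Cpu, Cpl) = 0.9583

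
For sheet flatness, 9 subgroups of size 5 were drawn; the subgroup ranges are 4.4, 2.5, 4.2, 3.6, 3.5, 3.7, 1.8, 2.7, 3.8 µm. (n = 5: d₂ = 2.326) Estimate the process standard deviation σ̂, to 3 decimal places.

1.443

R̄ = (4.4 + 2.5 + 4.2 + 3.6 + 3.5 + 3.7 + 1.8 + 2.7 + 3.8) / 9 = 3.3556
σ̂ = R̄ / d₂ = 3.3556 / 2.326 = 1.4426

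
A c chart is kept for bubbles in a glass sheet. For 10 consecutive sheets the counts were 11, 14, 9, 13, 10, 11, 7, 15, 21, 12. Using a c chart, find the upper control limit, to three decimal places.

22.821

c̄ = (11 + 14 + 9 + 13 + 10 + 11 + 7 + 15 + 21 + 12) / 10 = 123 / 10 = 12.3000
UCL = c̄ + 3√c̄ = 12.3000 + 3 × √12.3000 = 12.3000 + 3 × 3.5071 = 22.8214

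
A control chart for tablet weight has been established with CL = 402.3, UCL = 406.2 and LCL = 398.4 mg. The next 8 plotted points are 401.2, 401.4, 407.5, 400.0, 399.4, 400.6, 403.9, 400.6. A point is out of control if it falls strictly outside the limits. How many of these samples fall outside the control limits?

1

Compare each point to [398.4, 406.2]: sample 3 = 407.5 > UCL.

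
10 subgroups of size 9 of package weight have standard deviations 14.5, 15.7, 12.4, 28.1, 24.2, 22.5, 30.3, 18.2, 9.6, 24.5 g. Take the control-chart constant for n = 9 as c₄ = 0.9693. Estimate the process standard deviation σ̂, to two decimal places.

s̄ = (14.5 + 15.7 + 12.4 + 28.1 + 24.2 + 22.5 + 30.3 + 18.2 + 9.6 + 24.5) / 10 = 20.0000
σ̂ = s̄ / c₄ = 20.0000 / 0.9693 = 20.6334

20.63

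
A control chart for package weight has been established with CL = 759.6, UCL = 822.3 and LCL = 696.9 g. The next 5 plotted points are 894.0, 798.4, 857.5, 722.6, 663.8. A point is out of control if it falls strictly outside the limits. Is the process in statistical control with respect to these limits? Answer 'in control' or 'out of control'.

out of control

Compare each point to [696.9, 822.3]: sample 1 = 894.0 > UCL; sample 3 = 857.5 > UCL; sample 5 = 663.8 < LCL.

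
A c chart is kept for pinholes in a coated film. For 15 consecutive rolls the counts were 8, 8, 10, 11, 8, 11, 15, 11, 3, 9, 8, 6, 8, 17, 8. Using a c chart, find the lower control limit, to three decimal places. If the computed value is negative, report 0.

c̄ = (8 + 8 + 10 + 11 + 8 + 11 + 15 + 11 + 3 + 9 + 8 + 6 + 8 + 17 + 8) / 15 = 141 / 15 = 9.4000
LCL = c̄ − 3√c̄ = 9.4000 − 3 × 3.0659 = 0.2022

0.202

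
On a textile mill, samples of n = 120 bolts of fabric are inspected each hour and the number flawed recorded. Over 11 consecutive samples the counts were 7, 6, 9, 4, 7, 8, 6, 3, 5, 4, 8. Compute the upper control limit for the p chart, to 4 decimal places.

0.1109

p̄ = Σdᵢ / (k·n) = 67 / (11 × 120) = 0.05076
UCL = p̄ + 3·√(p̄(1−p̄)/n) = 0.05076 + 3 × √(0.05076×0.94924/120) = 0.05076 + 3 × 0.02004 = 0.11087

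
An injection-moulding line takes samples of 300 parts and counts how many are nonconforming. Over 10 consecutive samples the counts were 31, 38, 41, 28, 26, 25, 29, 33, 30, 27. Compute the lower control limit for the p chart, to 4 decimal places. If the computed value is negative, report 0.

0.0501

p̄ = Σdᵢ / (k·n) = 308 / (10 × 300) = 0.10267
LCL = p̄ − 3·√(p̄(1−p̄)/n) = 0.10267 − 3 × 0.01752 = 0.05009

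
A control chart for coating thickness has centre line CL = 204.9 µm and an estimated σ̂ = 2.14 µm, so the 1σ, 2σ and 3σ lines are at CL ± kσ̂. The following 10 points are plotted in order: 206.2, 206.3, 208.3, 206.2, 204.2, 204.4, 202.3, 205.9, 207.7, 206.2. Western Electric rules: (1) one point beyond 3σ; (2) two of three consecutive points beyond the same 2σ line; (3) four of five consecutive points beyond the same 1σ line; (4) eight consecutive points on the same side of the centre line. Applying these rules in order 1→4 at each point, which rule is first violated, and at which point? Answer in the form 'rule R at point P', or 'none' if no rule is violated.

Zone of each point (C = within 1σ̂, B = 1σ̂–2σ̂, A = 2σ̂–3σ̂, * = beyond 3σ̂; sign = side of CL): 1:+C, 2:+C, 3:+B, 4:+C, 5:-C, 6:-C, 7:-B, 8:+C, 9:+B, 10:+C
No rule fires across all 10 points.

none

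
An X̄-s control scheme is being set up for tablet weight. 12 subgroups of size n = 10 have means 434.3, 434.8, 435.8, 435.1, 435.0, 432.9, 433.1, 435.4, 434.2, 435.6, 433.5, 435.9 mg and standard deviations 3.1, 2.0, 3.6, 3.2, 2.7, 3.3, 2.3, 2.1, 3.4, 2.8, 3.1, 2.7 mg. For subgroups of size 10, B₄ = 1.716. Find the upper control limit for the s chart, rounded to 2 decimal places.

s̄ = (3.1 + 2.0 + 3.6 + 3.2 + 2.7 + 3.3 + 2.3 + 2.1 + 3.4 + 2.8 + 3.1 + 2.7) / 12 = 2.8583
UCL_s = B₄·s̄ = 1.716 × 2.8583 = 4.9049

4.90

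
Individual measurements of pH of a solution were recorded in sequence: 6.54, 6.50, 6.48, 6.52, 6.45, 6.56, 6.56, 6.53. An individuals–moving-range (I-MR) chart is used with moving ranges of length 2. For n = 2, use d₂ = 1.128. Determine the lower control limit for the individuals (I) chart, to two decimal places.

X̄ = (6.54 + 6.50 + 6.48 + 6.52 + 6.45 + 6.56 + 6.56 + 6.53) / 8 = 6.5175
Moving ranges: 0.04, 0.02, 0.04, 0.07, 0.11, 0.00, 0.03; M̄R̄ = 0.3100 / 7 = 0.0443
LCL = X̄ − 3·M̄R̄/d₂ = 6.5175 − 3 × 0.0443 / 1.128 = 6.3997

6.40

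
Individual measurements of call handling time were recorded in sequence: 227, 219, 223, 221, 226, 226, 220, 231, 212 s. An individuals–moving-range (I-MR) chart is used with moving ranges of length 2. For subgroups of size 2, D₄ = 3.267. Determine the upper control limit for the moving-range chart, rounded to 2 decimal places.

Moving ranges: 8, 4, 2, 5, 0, 6, 11, 19; M̄R̄ = 55.0000 / 8 = 6.8750
UCL_MR = D₄·M̄R̄ = 3.267 × 6.8750 = 22.4606

22.46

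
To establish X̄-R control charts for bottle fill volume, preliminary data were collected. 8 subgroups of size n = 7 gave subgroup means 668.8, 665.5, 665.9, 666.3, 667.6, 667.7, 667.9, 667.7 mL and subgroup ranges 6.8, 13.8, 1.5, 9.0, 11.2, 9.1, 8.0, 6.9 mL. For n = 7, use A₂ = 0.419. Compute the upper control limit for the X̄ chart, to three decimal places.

X̄̄ = (668.8 + 665.5 + 665.9 + 666.3 + 667.6 + 667.7 + 667.9 + 667.7) / 8 = 5337.4000 / 8 = 667.1750
R̄ = (6.8 + 13.8 + 1.5 + 9.0 + 11.2 + 9.1 + 8.0 + 6.9) / 8 = 66.3000 / 8 = 8.2875
UCL = X̄̄ + A₂·R̄ = 667.1750 + 0.419 × 8.2875 = 670.6475

670.647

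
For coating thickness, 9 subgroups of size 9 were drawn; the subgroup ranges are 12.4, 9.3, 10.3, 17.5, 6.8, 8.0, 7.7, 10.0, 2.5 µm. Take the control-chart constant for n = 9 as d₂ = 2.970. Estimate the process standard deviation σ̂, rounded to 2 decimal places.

R̄ = (12.4 + 9.3 + 10.3 + 17.5 + 6.8 + 8.0 + 7.7 + 10.0 + 2.5) / 9 = 9.3889
σ̂ = R̄ / d₂ = 9.3889 / 2.970 = 3.1612

3.16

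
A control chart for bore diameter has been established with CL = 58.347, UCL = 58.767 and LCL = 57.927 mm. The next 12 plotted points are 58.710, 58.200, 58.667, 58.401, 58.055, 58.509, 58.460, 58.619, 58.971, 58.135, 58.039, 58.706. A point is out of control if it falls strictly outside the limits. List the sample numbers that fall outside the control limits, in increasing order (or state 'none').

9

Compare each point to [57.927, 58.767]: sample 9 = 58.971 > UCL.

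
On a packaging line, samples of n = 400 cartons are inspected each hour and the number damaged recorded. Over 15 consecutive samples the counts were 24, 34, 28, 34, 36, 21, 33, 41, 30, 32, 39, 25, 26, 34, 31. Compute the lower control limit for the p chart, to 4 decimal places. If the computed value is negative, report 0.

0.0378

p̄ = Σdᵢ / (k·n) = 468 / (15 × 400) = 0.07800
LCL = p̄ − 3·√(p̄(1−p̄)/n) = 0.07800 − 3 × 0.01341 = 0.03777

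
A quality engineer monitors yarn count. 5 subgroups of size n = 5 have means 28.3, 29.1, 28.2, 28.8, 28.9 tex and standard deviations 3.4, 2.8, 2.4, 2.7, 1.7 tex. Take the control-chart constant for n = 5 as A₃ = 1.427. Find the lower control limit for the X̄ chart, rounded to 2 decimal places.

24.95

X̄̄ = (28.3 + 29.1 + 28.2 + 28.8 + 28.9) / 5 = 28.6600
s̄ = (3.4 + 2.8 + 2.4 + 2.7 + 1.7) / 5 = 2.6000
LCL = X̄̄ − A₃·s̄ = 28.6600 − 1.427 × 2.6000 = 24.9498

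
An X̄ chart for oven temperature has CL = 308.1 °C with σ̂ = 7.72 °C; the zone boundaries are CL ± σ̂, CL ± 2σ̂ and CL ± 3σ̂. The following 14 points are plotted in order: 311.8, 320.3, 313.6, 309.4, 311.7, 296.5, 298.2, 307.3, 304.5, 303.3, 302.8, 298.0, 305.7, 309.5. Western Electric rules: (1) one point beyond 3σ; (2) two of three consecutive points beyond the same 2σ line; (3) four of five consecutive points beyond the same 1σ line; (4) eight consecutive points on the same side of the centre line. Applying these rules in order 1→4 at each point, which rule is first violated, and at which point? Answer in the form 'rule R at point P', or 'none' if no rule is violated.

rule 4 at point 13

Zone of each point (C = within 1σ̂, B = 1σ̂–2σ̂, A = 2σ̂–3σ̂, * = beyond 3σ̂; sign = side of CL): 1:+C, 2:+B, 3:+C, 4:+C, 5:+C, 6:-B, 7:-B, 8:-C, 9:-C, 10:-C, 11:-C, 12:-B, 13:-C, 14:+C
Rule 4 (eight consecutive points on the same side of the centre line) is satisfied at point 13.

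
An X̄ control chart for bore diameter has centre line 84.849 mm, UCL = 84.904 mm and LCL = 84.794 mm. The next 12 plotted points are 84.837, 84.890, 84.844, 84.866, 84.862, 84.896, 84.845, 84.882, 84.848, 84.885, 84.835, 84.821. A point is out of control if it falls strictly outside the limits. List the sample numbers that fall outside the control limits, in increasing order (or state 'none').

All 12 points lie within [84.794, 84.904].

none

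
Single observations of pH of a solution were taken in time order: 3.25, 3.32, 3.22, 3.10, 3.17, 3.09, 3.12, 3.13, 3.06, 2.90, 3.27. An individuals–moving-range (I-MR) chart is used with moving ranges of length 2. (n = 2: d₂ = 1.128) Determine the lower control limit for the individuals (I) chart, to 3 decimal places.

X̄ = (3.25 + 3.32 + 3.22 + 3.10 + 3.17 + 3.09 + 3.12 + 3.13 + 3.06 + 2.90 + 3.27) / 11 = 3.1482
Moving ranges: 0.07, 0.10, 0.12, 0.07, 0.08, 0.03, 0.01, 0.07, 0.16, 0.37; M̄R̄ = 1.0800 / 10 = 0.1080
LCL = X̄ − 3·M̄R̄/d₂ = 3.1482 − 3 × 0.1080 / 1.128 = 2.8609

2.861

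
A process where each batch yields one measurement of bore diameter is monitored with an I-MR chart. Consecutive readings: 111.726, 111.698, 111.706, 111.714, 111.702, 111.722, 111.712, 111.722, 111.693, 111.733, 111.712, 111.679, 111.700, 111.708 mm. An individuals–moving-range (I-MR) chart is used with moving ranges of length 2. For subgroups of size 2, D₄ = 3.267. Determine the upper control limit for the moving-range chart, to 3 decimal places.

Moving ranges: 0.028, 0.008, 0.008, 0.012, 0.020, 0.010, 0.010, 0.029, 0.040, 0.021, 0.033, 0.021, 0.008; M̄R̄ = 0.2480 / 13 = 0.0191
UCL_MR = D₄·M̄R̄ = 3.267 × 0.0191 = 0.0623

0.062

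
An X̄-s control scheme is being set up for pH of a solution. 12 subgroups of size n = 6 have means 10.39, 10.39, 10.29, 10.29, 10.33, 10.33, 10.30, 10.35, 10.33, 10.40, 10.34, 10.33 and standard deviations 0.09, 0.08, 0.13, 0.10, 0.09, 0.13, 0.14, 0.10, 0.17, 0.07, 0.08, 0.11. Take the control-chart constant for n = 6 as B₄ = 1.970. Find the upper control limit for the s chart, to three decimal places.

0.212

s̄ = (0.09 + 0.08 + 0.13 + 0.10 + 0.09 + 0.13 + 0.14 + 0.10 + 0.17 + 0.07 + 0.08 + 0.11) / 12 = 0.1075
UCL_s = B₄·s̄ = 1.970 × 0.1075 = 0.2118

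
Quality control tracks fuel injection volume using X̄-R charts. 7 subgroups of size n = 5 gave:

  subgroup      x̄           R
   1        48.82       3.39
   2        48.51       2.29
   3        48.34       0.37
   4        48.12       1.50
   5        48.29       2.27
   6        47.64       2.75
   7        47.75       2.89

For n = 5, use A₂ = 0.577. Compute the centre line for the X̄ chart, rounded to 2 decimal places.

X̄̄ = (48.82 + 48.51 + 48.34 + 48.12 + 48.29 + 47.64 + 47.75) / 7 = 337.4700 / 7 = 48.2100
CL = X̄̄ = 48.2100

48.21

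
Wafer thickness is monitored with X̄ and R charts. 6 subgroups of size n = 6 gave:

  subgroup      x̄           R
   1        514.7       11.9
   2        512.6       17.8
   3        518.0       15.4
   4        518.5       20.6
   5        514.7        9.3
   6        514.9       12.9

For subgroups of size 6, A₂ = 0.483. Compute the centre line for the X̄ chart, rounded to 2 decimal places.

515.57

X̄̄ = (514.7 + 512.6 + 518.0 + 518.5 + 514.7 + 514.9) / 6 = 3093.4000 / 6 = 515.5667
CL = X̄̄ = 515.5667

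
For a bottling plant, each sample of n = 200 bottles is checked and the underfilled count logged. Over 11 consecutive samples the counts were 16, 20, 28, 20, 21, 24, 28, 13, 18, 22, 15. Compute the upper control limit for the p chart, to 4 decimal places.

p̄ = Σdᵢ / (k·n) = 225 / (11 × 200) = 0.10227
UCL = p̄ + 3·√(p̄(1−p̄)/n) = 0.10227 + 3 × √(0.10227×0.89773/200) = 0.10227 + 3 × 0.02143 = 0.16655

0.1666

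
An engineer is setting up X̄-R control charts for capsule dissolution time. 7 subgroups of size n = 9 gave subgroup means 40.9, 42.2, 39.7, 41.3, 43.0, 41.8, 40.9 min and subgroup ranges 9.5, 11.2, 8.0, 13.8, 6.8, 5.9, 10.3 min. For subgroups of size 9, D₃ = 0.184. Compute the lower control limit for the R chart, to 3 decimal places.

R̄ = (9.5 + 11.2 + 8.0 + 13.8 + 6.8 + 5.9 + 10.3) / 7 = 65.5000 / 7 = 9.3571
LCL_R = D₃·R̄ = 0.184 × 9.3571 = 1.7217

1.722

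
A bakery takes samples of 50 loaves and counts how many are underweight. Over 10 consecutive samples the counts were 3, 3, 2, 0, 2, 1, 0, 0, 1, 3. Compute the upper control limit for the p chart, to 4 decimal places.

0.1024

p̄ = Σdᵢ / (k·n) = 15 / (10 × 50) = 0.03000
UCL = p̄ + 3·√(p̄(1−p̄)/n) = 0.03000 + 3 × √(0.03000×0.97000/50) = 0.03000 + 3 × 0.02412 = 0.10237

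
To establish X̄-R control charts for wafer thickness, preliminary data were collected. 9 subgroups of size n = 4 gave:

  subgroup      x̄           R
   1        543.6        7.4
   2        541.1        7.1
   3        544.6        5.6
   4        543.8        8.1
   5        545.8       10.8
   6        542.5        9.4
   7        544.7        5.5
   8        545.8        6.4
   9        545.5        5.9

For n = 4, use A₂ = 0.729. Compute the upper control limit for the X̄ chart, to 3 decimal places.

X̄̄ = (543.6 + 541.1 + 544.6 + 543.8 + 545.8 + 542.5 + 544.7 + 545.8 + 545.5) / 9 = 4897.4000 / 9 = 544.1556
R̄ = (7.4 + 7.1 + 5.6 + 8.1 + 10.8 + 9.4 + 5.5 + 6.4 + 5.9) / 9 = 66.2000 / 9 = 7.3556
UCL = X̄̄ + A₂·R̄ = 544.1556 + 0.729 × 7.3556 = 549.5178

549.518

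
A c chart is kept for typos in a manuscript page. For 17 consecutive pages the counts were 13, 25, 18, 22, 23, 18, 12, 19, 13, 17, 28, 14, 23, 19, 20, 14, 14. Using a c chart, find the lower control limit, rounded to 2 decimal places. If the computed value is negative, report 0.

c̄ = (13 + 25 + 18 + 22 + 23 + 18 + 12 + 19 + 13 + 17 + 28 + 14 + 23 + 19 + 20 + 14 + 14) / 17 = 312 / 17 = 18.3529
LCL = c̄ − 3√c̄ = 18.3529 − 3 × 4.2840 = 5.5008

5.50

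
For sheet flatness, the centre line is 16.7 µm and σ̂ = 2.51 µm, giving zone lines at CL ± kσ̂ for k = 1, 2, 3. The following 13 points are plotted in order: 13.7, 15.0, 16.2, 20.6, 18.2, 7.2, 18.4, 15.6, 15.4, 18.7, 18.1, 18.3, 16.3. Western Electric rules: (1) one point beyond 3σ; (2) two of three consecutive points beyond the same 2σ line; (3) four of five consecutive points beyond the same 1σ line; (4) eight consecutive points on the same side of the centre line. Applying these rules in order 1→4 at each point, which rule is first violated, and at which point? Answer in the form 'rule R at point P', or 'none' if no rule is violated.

rule 1 at point 6

Zone of each point (C = within 1σ̂, B = 1σ̂–2σ̂, A = 2σ̂–3σ̂, * = beyond 3σ̂; sign = side of CL): 1:-B, 2:-C, 3:-C, 4:+B, 5:+C, 6:-*, 7:+C, 8:-C, 9:-C, 10:+C, 11:+C, 12:+C, 13:-C
Rule 1 (one point beyond the 3σ limits) is satisfied at point 6.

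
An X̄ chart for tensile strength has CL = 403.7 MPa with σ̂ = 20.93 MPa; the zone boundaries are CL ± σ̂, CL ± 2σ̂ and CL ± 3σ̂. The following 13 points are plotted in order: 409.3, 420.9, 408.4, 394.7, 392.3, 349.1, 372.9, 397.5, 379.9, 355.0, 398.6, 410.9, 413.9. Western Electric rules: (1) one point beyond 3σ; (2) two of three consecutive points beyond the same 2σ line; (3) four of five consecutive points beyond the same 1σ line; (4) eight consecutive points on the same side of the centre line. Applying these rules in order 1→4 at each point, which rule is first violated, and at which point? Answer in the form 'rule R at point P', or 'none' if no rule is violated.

rule 3 at point 10

Zone of each point (C = within 1σ̂, B = 1σ̂–2σ̂, A = 2σ̂–3σ̂, * = beyond 3σ̂; sign = side of CL): 1:+C, 2:+C, 3:+C, 4:-C, 5:-C, 6:-A, 7:-B, 8:-C, 9:-B, 10:-A, 11:-C, 12:+C, 13:+C
Rule 3 (four of five consecutive points beyond the same 1σ limit) is satisfied at point 10.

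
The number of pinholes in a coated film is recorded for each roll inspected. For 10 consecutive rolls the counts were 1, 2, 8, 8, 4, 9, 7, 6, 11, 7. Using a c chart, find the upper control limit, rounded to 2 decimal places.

c̄ = (1 + 2 + 8 + 8 + 4 + 9 + 7 + 6 + 11 + 7) / 10 = 63 / 10 = 6.3000
UCL = c̄ + 3√c̄ = 6.3000 + 3 × √6.3000 = 6.3000 + 3 × 2.5100 = 13.8299

13.83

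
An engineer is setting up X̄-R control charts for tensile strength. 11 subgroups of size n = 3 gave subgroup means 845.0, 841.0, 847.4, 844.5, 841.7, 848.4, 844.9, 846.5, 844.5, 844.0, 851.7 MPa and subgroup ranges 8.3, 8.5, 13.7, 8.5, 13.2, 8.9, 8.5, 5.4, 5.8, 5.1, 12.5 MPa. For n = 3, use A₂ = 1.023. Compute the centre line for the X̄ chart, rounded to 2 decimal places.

X̄̄ = (845.0 + 841.0 + 847.4 + 844.5 + 841.7 + 848.4 + 844.9 + 846.5 + 844.5 + 844.0 + 851.7) / 11 = 9299.6000 / 11 = 845.4182
CL = X̄̄ = 845.4182

845.42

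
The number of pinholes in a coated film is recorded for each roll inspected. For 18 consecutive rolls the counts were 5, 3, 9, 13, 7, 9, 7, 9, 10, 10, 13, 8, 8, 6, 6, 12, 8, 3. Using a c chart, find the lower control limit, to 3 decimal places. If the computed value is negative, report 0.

c̄ = (5 + 3 + 9 + 13 + 7 + 9 + 7 + 9 + 10 + 10 + 13 + 8 + 8 + 6 + 6 + 12 + 8 + 3) / 18 = 146 / 18 = 8.1111
LCL = c̄ − 3√c̄ = 8.1111 − 3 × 2.8480 = -0.4329 → 0 (cannot be negative)

0.000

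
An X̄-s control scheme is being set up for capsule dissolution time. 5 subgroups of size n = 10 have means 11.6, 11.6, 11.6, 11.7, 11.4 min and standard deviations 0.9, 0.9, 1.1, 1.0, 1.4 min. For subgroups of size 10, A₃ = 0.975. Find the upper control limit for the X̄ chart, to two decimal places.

12.61

X̄̄ = (11.6 + 11.6 + 11.6 + 11.7 + 11.4) / 5 = 11.5800
s̄ = (0.9 + 0.9 + 1.1 + 1.0 + 1.4) / 5 = 1.0600
UCL = X̄̄ + A₃·s̄ = 11.5800 + 0.975 × 1.0600 = 12.6135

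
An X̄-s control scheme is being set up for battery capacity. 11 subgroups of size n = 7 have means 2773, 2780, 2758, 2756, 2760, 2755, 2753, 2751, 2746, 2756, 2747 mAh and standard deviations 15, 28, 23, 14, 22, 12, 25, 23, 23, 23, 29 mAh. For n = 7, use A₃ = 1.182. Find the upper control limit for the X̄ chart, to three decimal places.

X̄̄ = (2773 + 2780 + 2758 + 2756 + 2760 + 2755 + 2753 + 2751 + 2746 + 2756 + 2747) / 11 = 2757.7273
s̄ = (15 + 28 + 23 + 14 + 22 + 12 + 25 + 23 + 23 + 23 + 29) / 11 = 21.5455
UCL = X̄̄ + A₃·s̄ = 2757.7273 + 1.182 × 21.5455 = 2783.1940

2783.194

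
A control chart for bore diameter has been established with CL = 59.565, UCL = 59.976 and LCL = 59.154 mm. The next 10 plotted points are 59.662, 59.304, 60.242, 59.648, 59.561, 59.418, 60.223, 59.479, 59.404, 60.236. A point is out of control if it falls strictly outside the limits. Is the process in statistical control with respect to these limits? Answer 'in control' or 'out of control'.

out of control

Compare each point to [59.154, 59.976]: sample 3 = 60.242 > UCL; sample 7 = 60.223 > UCL; sample 10 = 60.236 > UCL.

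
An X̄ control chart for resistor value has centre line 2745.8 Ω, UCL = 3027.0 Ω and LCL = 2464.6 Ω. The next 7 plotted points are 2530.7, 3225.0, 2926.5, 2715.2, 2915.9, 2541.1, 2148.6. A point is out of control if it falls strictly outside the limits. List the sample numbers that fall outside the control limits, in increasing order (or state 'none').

Compare each point to [2464.6, 3027.0]: sample 2 = 3225.0 > UCL; sample 7 = 2148.6 < LCL.

2, 7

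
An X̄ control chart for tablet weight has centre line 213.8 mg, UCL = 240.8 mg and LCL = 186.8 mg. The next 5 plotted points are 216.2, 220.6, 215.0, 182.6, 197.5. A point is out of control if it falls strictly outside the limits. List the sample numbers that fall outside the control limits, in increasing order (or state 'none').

4

Compare each point to [186.8, 240.8]: sample 4 = 182.6 < LCL.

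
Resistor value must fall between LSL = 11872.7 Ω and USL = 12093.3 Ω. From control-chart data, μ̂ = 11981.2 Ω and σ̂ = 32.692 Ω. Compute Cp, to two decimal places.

1.12

Cp = (USL − LSL) / (6σ̂) = (12093.3 − 11872.7) / (6 × 32.692) = 220.6000 / 196.1520 = 1.1246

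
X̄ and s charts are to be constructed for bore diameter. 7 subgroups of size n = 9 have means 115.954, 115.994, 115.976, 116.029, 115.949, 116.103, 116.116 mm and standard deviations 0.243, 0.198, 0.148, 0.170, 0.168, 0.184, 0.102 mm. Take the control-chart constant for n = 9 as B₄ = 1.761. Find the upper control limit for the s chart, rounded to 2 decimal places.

s̄ = (0.243 + 0.198 + 0.148 + 0.170 + 0.168 + 0.184 + 0.102) / 7 = 0.1733
UCL_s = B₄·s̄ = 1.761 × 0.1733 = 0.3052

0.31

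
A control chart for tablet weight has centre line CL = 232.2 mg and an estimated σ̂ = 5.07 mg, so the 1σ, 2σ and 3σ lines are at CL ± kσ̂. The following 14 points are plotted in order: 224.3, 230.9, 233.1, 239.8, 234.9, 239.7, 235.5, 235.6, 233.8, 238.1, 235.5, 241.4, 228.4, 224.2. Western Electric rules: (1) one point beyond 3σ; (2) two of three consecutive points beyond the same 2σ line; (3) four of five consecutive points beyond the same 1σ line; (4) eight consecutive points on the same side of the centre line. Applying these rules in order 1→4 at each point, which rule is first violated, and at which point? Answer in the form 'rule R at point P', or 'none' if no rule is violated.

Zone of each point (C = within 1σ̂, B = 1σ̂–2σ̂, A = 2σ̂–3σ̂, * = beyond 3σ̂; sign = side of CL): 1:-B, 2:-C, 3:+C, 4:+B, 5:+C, 6:+B, 7:+C, 8:+C, 9:+C, 10:+B, 11:+C, 12:+B, 13:-C, 14:-B
Rule 4 (eight consecutive points on the same side of the centre line) is satisfied at point 10.

rule 4 at point 10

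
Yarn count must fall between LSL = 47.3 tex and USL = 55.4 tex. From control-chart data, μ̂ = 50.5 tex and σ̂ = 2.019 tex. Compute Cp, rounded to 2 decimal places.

Cp = (USL − LSL) / (6σ̂) = (55.4 − 47.3) / (6 × 2.019) = 8.1000 / 12.1140 = 0.6686

0.67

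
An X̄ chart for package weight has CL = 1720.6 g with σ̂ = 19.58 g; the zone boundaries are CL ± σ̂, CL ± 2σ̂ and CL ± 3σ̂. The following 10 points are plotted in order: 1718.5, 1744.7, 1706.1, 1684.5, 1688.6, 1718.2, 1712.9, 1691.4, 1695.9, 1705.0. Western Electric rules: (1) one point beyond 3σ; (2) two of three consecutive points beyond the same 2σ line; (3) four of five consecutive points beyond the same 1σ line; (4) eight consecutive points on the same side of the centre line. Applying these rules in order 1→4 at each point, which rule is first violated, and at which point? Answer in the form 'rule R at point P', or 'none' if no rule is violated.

rule 4 at point 10

Zone of each point (C = within 1σ̂, B = 1σ̂–2σ̂, A = 2σ̂–3σ̂, * = beyond 3σ̂; sign = side of CL): 1:-C, 2:+B, 3:-C, 4:-B, 5:-B, 6:-C, 7:-C, 8:-B, 9:-B, 10:-C
Rule 4 (eight consecutive points on the same side of the centre line) is satisfied at point 10.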